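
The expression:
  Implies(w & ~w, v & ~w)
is always true.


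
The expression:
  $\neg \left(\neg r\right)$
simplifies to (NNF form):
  $r$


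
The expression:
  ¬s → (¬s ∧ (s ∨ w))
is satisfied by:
  {s: True, w: True}
  {s: True, w: False}
  {w: True, s: False}


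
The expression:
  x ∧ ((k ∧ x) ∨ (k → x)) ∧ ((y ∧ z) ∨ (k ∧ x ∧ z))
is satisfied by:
  {y: True, k: True, z: True, x: True}
  {y: True, z: True, x: True, k: False}
  {k: True, z: True, x: True, y: False}


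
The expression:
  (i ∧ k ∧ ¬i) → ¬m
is always true.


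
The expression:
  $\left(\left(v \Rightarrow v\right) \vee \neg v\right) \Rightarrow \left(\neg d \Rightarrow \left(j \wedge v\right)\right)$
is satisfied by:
  {d: True, j: True, v: True}
  {d: True, j: True, v: False}
  {d: True, v: True, j: False}
  {d: True, v: False, j: False}
  {j: True, v: True, d: False}


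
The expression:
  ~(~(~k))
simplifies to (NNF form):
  ~k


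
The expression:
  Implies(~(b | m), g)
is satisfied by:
  {b: True, m: True, g: True}
  {b: True, m: True, g: False}
  {b: True, g: True, m: False}
  {b: True, g: False, m: False}
  {m: True, g: True, b: False}
  {m: True, g: False, b: False}
  {g: True, m: False, b: False}


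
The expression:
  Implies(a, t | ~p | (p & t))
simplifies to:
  t | ~a | ~p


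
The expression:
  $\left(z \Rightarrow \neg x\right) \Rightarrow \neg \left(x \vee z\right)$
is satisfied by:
  {z: False, x: False}
  {x: True, z: True}


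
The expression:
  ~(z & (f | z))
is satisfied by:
  {z: False}


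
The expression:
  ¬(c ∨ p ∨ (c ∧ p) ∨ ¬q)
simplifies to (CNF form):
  q ∧ ¬c ∧ ¬p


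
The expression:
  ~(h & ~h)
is always true.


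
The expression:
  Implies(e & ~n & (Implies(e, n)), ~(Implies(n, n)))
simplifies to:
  True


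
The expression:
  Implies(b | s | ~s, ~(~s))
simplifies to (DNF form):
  s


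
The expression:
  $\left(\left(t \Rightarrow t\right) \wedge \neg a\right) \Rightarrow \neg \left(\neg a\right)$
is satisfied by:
  {a: True}


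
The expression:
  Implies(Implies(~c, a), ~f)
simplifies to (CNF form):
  (~a | ~f) & (~c | ~f)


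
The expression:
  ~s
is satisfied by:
  {s: False}


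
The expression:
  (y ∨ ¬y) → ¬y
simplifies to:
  ¬y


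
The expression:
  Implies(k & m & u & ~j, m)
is always true.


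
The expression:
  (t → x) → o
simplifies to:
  o ∨ (t ∧ ¬x)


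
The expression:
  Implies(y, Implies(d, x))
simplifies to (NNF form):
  x | ~d | ~y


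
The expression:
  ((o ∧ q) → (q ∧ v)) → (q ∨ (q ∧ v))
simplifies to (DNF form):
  q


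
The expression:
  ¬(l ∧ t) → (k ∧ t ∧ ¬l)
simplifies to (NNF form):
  t ∧ (k ∨ l)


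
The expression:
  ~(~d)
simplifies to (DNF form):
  d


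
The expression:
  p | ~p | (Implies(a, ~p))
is always true.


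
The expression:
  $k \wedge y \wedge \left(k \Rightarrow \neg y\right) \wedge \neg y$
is never true.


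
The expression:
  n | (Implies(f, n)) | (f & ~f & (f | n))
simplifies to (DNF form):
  n | ~f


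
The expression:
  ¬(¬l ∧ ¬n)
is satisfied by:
  {n: True, l: True}
  {n: True, l: False}
  {l: True, n: False}


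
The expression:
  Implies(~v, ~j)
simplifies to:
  v | ~j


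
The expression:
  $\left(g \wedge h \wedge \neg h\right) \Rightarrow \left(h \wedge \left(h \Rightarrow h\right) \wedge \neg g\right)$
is always true.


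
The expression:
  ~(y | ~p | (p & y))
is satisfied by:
  {p: True, y: False}


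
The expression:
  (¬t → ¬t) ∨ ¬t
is always true.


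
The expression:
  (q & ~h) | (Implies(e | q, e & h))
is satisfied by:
  {h: False, e: False, q: False}
  {q: True, h: False, e: False}
  {q: True, e: True, h: False}
  {h: True, q: False, e: False}
  {e: True, h: True, q: False}
  {q: True, e: True, h: True}


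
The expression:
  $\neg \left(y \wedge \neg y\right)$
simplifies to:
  $\text{True}$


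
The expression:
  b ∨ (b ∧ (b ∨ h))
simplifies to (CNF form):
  b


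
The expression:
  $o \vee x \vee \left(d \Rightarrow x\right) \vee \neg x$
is always true.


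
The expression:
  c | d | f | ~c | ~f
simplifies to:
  True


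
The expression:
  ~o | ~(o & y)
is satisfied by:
  {o: False, y: False}
  {y: True, o: False}
  {o: True, y: False}


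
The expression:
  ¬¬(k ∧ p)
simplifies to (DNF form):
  k ∧ p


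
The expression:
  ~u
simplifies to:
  ~u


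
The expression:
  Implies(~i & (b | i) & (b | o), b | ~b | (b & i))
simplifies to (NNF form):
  True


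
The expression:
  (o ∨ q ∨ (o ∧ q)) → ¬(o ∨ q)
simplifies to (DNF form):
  ¬o ∧ ¬q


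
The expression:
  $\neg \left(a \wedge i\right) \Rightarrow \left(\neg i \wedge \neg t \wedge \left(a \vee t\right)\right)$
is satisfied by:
  {a: True, i: True, t: False}
  {a: True, t: False, i: False}
  {a: True, i: True, t: True}


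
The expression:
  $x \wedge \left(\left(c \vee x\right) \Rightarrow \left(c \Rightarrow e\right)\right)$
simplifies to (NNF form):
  $x \wedge \left(e \vee \neg c\right)$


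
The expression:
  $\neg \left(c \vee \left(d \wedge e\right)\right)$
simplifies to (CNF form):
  $\neg c \wedge \left(\neg d \vee \neg e\right)$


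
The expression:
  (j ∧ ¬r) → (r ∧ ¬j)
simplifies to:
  r ∨ ¬j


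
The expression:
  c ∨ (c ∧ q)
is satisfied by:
  {c: True}


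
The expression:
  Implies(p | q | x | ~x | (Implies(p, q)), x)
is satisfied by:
  {x: True}


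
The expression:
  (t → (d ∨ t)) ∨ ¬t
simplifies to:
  True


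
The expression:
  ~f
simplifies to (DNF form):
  ~f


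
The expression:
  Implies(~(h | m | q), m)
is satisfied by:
  {q: True, m: True, h: True}
  {q: True, m: True, h: False}
  {q: True, h: True, m: False}
  {q: True, h: False, m: False}
  {m: True, h: True, q: False}
  {m: True, h: False, q: False}
  {h: True, m: False, q: False}


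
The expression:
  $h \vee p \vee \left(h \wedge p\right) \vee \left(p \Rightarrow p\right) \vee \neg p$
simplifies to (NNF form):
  $\text{True}$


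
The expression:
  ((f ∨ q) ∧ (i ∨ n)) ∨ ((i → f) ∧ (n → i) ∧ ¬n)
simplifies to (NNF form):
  f ∨ q ∨ (¬i ∧ ¬n)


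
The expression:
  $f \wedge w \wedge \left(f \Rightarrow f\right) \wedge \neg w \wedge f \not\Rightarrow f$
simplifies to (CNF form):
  $\text{False}$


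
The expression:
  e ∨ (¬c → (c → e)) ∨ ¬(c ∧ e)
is always true.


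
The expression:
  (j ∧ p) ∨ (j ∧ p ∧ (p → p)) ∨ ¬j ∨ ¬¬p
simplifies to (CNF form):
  p ∨ ¬j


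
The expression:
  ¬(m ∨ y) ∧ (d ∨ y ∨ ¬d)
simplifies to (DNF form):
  ¬m ∧ ¬y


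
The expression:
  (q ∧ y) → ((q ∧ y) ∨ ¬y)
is always true.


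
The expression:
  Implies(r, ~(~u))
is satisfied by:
  {u: True, r: False}
  {r: False, u: False}
  {r: True, u: True}


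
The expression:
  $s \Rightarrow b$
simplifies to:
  $b \vee \neg s$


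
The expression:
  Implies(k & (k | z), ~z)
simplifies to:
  ~k | ~z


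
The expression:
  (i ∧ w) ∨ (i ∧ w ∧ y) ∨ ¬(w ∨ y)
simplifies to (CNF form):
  (i ∨ ¬w) ∧ (i ∨ ¬y) ∧ (w ∨ ¬w) ∧ (w ∨ ¬y)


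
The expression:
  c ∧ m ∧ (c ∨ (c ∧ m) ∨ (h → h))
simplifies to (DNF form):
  c ∧ m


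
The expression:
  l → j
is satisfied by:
  {j: True, l: False}
  {l: False, j: False}
  {l: True, j: True}


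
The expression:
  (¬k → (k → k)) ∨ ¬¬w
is always true.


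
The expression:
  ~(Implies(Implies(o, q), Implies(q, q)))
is never true.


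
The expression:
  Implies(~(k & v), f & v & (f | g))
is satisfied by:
  {k: True, f: True, v: True}
  {k: True, v: True, f: False}
  {f: True, v: True, k: False}


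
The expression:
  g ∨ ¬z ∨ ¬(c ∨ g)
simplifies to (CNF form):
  g ∨ ¬c ∨ ¬z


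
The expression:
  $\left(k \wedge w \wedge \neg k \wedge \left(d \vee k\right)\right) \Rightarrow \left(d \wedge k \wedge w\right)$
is always true.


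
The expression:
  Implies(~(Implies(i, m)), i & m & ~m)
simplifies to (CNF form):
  m | ~i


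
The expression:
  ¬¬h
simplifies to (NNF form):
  h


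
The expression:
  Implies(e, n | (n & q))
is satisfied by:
  {n: True, e: False}
  {e: False, n: False}
  {e: True, n: True}


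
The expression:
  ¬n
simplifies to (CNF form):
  ¬n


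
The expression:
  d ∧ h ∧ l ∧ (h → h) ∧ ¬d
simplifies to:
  False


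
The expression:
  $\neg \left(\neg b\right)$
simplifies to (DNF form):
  $b$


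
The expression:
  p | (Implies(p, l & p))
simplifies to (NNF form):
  True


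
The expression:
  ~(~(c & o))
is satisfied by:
  {c: True, o: True}


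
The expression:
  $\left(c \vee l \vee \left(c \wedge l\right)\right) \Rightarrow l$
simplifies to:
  $l \vee \neg c$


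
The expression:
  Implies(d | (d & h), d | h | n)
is always true.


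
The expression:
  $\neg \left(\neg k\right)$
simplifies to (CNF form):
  $k$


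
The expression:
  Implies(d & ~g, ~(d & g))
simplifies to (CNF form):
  True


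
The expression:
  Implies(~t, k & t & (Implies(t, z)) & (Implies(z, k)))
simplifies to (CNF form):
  t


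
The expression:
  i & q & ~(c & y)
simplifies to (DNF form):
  (i & q & ~c) | (i & q & ~y)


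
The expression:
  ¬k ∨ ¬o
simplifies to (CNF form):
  ¬k ∨ ¬o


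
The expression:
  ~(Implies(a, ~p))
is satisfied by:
  {a: True, p: True}


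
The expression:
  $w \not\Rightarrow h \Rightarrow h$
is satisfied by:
  {h: True, w: False}
  {w: False, h: False}
  {w: True, h: True}


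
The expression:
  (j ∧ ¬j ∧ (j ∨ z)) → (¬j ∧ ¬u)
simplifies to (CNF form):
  True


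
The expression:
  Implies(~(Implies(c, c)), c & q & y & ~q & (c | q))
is always true.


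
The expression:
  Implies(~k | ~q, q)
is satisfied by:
  {q: True}


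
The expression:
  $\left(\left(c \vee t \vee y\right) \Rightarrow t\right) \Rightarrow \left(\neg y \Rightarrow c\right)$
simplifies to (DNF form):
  $c \vee y$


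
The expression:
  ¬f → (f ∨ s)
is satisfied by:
  {s: True, f: True}
  {s: True, f: False}
  {f: True, s: False}


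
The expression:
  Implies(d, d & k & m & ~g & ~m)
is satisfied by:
  {d: False}


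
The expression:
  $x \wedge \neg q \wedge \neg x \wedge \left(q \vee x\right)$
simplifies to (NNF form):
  $\text{False}$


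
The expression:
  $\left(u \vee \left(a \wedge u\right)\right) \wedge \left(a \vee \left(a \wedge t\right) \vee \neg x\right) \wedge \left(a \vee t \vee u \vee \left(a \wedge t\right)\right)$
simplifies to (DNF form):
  $\left(a \wedge u\right) \vee \left(u \wedge \neg x\right)$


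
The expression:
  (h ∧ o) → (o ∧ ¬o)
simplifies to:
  ¬h ∨ ¬o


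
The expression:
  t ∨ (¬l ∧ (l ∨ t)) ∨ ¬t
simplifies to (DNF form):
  True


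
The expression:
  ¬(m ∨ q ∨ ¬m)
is never true.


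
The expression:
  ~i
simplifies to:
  ~i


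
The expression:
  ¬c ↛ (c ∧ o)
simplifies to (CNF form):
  ¬c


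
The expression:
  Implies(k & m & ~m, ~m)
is always true.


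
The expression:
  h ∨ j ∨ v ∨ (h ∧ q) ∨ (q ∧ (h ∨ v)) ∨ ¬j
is always true.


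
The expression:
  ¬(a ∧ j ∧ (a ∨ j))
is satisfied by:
  {a: False, j: False}
  {j: True, a: False}
  {a: True, j: False}


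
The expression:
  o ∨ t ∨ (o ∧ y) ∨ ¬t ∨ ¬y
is always true.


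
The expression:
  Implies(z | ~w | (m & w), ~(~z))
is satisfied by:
  {z: True, w: True, m: False}
  {z: True, m: False, w: False}
  {z: True, w: True, m: True}
  {z: True, m: True, w: False}
  {w: True, m: False, z: False}


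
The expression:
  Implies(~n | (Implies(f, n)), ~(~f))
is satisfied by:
  {f: True}


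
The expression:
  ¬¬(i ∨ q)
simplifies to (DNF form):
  i ∨ q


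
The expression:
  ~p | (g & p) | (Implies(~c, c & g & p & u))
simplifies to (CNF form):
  c | g | ~p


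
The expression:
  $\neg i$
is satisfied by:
  {i: False}


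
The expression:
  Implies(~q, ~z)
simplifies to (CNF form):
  q | ~z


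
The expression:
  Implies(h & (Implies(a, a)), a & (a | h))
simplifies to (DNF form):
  a | ~h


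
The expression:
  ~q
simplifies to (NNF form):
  ~q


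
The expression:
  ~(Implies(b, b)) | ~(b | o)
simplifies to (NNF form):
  ~b & ~o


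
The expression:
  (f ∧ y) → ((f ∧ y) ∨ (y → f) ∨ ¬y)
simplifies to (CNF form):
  True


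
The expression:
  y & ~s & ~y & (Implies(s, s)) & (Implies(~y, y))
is never true.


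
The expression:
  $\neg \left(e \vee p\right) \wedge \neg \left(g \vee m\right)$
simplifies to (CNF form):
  $\neg e \wedge \neg g \wedge \neg m \wedge \neg p$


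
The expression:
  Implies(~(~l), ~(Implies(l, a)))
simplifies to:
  ~a | ~l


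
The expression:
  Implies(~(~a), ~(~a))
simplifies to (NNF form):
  True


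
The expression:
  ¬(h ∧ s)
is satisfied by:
  {s: False, h: False}
  {h: True, s: False}
  {s: True, h: False}


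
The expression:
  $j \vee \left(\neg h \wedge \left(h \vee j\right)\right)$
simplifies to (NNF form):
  $j$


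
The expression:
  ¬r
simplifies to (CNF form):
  ¬r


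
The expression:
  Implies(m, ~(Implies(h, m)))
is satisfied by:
  {m: False}


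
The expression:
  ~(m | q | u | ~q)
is never true.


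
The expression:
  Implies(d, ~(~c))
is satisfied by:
  {c: True, d: False}
  {d: False, c: False}
  {d: True, c: True}


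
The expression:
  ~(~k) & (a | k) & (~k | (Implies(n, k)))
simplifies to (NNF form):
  k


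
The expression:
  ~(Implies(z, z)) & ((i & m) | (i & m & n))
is never true.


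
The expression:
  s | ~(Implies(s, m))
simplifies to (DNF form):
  s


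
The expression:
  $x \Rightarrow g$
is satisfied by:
  {g: True, x: False}
  {x: False, g: False}
  {x: True, g: True}


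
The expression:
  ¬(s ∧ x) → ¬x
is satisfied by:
  {s: True, x: False}
  {x: False, s: False}
  {x: True, s: True}


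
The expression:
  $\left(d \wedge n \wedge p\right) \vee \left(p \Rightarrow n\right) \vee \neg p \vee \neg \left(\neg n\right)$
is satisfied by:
  {n: True, p: False}
  {p: False, n: False}
  {p: True, n: True}


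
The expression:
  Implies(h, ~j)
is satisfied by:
  {h: False, j: False}
  {j: True, h: False}
  {h: True, j: False}


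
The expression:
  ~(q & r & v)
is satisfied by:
  {v: False, q: False, r: False}
  {r: True, v: False, q: False}
  {q: True, v: False, r: False}
  {r: True, q: True, v: False}
  {v: True, r: False, q: False}
  {r: True, v: True, q: False}
  {q: True, v: True, r: False}


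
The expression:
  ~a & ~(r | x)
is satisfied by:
  {x: False, r: False, a: False}


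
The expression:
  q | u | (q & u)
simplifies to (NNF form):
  q | u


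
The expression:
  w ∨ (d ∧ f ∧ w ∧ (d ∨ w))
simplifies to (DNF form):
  w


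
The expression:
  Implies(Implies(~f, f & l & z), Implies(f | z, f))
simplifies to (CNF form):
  True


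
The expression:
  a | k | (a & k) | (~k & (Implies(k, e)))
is always true.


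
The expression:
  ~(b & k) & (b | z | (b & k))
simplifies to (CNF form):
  (b | z) & (b | ~b) & (z | ~k) & (~b | ~k)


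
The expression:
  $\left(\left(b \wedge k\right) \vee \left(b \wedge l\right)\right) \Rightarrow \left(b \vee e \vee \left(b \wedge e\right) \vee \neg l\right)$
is always true.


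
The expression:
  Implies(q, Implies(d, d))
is always true.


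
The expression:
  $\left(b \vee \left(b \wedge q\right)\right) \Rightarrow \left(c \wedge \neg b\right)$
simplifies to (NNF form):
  $\neg b$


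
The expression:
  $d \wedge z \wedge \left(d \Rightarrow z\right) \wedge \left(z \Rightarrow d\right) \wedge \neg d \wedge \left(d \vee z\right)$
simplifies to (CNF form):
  $\text{False}$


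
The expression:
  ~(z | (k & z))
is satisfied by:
  {z: False}


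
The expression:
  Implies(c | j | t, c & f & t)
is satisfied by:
  {f: True, j: False, c: False, t: False}
  {f: False, j: False, c: False, t: False}
  {t: True, f: True, c: True, j: False}
  {t: True, f: True, c: True, j: True}


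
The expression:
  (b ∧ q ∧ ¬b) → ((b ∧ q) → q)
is always true.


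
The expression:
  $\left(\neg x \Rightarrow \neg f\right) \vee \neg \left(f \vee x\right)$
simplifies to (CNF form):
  $x \vee \neg f$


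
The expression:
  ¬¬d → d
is always true.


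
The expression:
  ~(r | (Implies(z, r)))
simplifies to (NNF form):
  z & ~r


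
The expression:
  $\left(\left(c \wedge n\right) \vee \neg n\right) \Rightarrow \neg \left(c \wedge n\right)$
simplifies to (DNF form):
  $\neg c \vee \neg n$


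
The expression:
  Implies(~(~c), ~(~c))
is always true.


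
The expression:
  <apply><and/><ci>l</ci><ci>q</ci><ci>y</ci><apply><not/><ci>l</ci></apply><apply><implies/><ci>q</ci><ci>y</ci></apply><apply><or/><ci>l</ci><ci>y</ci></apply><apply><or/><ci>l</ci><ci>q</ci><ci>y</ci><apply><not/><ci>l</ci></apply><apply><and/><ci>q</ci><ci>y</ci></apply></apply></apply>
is never true.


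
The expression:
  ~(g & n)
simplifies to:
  ~g | ~n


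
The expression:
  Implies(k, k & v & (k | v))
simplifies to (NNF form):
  v | ~k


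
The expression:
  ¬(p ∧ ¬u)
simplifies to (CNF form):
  u ∨ ¬p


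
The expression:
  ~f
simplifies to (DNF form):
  ~f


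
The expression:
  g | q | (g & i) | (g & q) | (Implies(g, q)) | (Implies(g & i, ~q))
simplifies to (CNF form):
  True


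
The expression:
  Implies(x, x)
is always true.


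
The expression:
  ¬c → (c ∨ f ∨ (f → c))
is always true.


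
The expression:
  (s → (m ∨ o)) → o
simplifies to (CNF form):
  (o ∨ s) ∧ (o ∨ ¬m)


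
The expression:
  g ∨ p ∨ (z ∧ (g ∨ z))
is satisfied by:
  {z: True, g: True, p: True}
  {z: True, g: True, p: False}
  {z: True, p: True, g: False}
  {z: True, p: False, g: False}
  {g: True, p: True, z: False}
  {g: True, p: False, z: False}
  {p: True, g: False, z: False}


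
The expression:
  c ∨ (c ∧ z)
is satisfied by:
  {c: True}


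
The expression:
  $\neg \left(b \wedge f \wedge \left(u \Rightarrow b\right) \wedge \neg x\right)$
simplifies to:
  $x \vee \neg b \vee \neg f$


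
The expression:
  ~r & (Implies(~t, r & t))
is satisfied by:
  {t: True, r: False}


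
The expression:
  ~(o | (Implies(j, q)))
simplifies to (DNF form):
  j & ~o & ~q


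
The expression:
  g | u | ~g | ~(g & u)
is always true.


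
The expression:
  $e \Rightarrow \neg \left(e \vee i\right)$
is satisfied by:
  {e: False}


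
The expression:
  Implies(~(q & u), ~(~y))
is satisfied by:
  {y: True, u: True, q: True}
  {y: True, u: True, q: False}
  {y: True, q: True, u: False}
  {y: True, q: False, u: False}
  {u: True, q: True, y: False}


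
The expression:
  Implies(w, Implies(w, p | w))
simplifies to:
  True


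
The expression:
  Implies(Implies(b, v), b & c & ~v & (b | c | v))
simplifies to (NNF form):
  b & ~v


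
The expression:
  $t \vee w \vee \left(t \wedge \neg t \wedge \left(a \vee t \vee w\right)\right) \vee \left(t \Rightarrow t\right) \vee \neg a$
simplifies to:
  $\text{True}$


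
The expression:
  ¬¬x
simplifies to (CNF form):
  x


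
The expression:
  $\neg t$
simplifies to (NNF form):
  $\neg t$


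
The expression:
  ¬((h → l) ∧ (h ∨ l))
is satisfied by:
  {l: False}


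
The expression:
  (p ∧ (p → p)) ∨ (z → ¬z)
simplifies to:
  p ∨ ¬z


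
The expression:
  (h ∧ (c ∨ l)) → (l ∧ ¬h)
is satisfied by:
  {l: False, h: False, c: False}
  {c: True, l: False, h: False}
  {l: True, c: False, h: False}
  {c: True, l: True, h: False}
  {h: True, c: False, l: False}


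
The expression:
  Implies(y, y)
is always true.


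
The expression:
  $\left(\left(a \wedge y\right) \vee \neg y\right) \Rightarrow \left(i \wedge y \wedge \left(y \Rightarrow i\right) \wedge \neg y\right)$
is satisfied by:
  {y: True, a: False}


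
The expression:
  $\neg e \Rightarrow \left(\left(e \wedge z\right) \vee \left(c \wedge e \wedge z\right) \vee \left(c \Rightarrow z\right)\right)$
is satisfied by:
  {z: True, e: True, c: False}
  {z: True, c: False, e: False}
  {e: True, c: False, z: False}
  {e: False, c: False, z: False}
  {z: True, e: True, c: True}
  {z: True, c: True, e: False}
  {e: True, c: True, z: False}


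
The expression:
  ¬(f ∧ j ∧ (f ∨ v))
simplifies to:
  ¬f ∨ ¬j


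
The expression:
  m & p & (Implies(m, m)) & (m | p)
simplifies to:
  m & p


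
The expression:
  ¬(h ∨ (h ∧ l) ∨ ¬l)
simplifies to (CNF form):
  l ∧ ¬h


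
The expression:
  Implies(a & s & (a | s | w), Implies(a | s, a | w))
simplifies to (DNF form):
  True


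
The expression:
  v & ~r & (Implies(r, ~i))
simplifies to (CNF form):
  v & ~r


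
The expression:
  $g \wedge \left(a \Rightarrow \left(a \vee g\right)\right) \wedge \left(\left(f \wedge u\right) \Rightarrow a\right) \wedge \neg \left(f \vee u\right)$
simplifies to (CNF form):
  $g \wedge \neg f \wedge \neg u$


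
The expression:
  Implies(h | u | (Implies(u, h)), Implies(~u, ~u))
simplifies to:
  True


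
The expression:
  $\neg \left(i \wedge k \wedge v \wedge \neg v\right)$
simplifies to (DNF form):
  $\text{True}$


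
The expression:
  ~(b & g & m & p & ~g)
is always true.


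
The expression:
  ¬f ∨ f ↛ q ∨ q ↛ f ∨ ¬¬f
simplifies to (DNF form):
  True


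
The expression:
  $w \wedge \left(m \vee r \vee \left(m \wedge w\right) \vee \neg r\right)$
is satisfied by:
  {w: True}


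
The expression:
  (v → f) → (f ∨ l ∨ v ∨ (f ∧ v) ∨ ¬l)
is always true.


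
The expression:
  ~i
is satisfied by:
  {i: False}


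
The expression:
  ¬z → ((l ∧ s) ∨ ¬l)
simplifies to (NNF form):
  s ∨ z ∨ ¬l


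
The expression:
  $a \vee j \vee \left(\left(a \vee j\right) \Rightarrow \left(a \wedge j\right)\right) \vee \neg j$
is always true.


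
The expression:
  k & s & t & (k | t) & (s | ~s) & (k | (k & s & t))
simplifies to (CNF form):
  k & s & t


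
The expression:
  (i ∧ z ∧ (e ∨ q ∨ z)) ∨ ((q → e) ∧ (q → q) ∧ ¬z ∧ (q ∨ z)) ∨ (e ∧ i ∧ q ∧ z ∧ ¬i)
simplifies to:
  (e ∨ z) ∧ (i ∨ ¬z) ∧ (q ∨ z)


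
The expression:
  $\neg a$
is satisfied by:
  {a: False}


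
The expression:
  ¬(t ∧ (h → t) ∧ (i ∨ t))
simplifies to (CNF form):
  ¬t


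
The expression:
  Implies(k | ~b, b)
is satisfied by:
  {b: True}


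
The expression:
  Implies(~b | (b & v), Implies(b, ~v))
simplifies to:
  ~b | ~v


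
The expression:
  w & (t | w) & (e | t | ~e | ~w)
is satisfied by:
  {w: True}


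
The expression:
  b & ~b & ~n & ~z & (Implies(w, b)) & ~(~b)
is never true.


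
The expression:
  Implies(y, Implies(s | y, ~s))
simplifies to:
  ~s | ~y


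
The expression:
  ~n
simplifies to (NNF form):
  ~n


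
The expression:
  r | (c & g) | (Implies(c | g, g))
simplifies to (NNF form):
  g | r | ~c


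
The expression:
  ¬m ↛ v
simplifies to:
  v ∨ ¬m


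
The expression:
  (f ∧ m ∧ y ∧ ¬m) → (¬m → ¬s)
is always true.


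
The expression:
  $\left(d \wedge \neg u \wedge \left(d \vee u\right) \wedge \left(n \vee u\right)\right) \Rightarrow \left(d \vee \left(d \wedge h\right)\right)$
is always true.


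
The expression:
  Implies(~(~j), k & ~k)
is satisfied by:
  {j: False}


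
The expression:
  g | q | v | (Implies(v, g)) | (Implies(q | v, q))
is always true.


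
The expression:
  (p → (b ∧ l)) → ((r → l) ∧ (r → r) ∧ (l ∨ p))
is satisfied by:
  {l: True, p: True}
  {l: True, p: False}
  {p: True, l: False}


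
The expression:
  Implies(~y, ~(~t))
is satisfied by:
  {y: True, t: True}
  {y: True, t: False}
  {t: True, y: False}


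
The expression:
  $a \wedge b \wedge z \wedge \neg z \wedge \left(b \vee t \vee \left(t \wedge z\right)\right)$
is never true.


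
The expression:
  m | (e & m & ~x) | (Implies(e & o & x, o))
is always true.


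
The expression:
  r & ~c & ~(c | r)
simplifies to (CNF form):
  False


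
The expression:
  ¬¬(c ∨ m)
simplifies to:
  c ∨ m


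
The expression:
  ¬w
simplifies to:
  ¬w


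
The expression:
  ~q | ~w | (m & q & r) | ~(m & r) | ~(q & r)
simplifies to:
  True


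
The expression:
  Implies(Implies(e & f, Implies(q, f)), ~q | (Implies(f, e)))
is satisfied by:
  {e: True, q: False, f: False}
  {e: False, q: False, f: False}
  {f: True, e: True, q: False}
  {f: True, e: False, q: False}
  {q: True, e: True, f: False}
  {q: True, e: False, f: False}
  {q: True, f: True, e: True}


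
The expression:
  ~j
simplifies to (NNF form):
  ~j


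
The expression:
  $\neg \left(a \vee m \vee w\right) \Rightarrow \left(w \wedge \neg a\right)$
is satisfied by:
  {a: True, m: True, w: True}
  {a: True, m: True, w: False}
  {a: True, w: True, m: False}
  {a: True, w: False, m: False}
  {m: True, w: True, a: False}
  {m: True, w: False, a: False}
  {w: True, m: False, a: False}


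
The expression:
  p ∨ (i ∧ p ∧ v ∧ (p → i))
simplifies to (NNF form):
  p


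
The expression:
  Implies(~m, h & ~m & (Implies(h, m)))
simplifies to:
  m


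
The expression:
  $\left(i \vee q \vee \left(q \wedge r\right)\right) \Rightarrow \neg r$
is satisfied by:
  {i: False, r: False, q: False}
  {q: True, i: False, r: False}
  {i: True, q: False, r: False}
  {q: True, i: True, r: False}
  {r: True, q: False, i: False}


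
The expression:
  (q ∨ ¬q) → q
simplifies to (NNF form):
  q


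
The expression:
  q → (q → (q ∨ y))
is always true.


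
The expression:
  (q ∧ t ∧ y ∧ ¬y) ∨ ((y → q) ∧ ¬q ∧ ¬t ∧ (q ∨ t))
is never true.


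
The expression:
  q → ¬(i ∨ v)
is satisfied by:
  {i: False, q: False, v: False}
  {v: True, i: False, q: False}
  {i: True, v: False, q: False}
  {v: True, i: True, q: False}
  {q: True, v: False, i: False}


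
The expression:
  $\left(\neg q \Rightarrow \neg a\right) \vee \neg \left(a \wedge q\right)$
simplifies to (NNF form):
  $\text{True}$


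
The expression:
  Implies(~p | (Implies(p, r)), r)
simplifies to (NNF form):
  p | r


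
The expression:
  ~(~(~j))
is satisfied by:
  {j: False}


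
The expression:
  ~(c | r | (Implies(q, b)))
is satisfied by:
  {q: True, r: False, b: False, c: False}


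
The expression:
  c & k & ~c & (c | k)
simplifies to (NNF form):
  False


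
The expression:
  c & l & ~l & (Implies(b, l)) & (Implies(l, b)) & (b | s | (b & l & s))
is never true.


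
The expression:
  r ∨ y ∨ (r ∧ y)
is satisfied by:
  {r: True, y: True}
  {r: True, y: False}
  {y: True, r: False}


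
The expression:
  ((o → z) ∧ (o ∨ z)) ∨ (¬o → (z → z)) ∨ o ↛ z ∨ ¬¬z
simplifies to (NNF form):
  True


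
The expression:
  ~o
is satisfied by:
  {o: False}


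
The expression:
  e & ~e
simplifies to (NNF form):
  False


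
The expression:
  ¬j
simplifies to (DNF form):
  ¬j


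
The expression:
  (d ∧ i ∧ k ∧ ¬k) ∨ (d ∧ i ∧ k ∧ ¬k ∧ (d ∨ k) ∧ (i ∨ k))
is never true.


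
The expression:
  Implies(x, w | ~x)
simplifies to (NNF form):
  w | ~x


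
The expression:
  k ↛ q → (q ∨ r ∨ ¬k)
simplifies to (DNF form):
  q ∨ r ∨ ¬k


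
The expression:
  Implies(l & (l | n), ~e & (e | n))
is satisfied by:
  {n: True, l: False, e: False}
  {n: False, l: False, e: False}
  {e: True, n: True, l: False}
  {e: True, n: False, l: False}
  {l: True, n: True, e: False}


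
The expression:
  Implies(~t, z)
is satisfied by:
  {t: True, z: True}
  {t: True, z: False}
  {z: True, t: False}


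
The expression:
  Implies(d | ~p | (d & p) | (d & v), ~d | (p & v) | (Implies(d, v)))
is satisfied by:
  {v: True, d: False}
  {d: False, v: False}
  {d: True, v: True}


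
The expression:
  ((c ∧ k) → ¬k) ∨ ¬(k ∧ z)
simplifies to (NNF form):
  ¬c ∨ ¬k ∨ ¬z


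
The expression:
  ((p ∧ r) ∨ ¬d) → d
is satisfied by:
  {d: True}


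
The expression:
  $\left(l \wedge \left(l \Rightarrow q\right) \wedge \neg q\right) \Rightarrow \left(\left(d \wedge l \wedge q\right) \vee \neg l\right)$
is always true.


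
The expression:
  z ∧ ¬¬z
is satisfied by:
  {z: True}


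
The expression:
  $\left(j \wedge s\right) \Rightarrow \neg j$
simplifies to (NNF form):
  $\neg j \vee \neg s$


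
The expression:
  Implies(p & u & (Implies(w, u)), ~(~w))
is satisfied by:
  {w: True, p: False, u: False}
  {p: False, u: False, w: False}
  {u: True, w: True, p: False}
  {u: True, p: False, w: False}
  {w: True, p: True, u: False}
  {p: True, w: False, u: False}
  {u: True, p: True, w: True}


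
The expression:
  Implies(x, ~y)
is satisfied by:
  {y: False, x: False}
  {x: True, y: False}
  {y: True, x: False}


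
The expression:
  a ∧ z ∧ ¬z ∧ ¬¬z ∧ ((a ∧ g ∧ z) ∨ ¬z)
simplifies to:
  False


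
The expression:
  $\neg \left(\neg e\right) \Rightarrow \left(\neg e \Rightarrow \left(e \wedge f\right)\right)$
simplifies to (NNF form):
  $\text{True}$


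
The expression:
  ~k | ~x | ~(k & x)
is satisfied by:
  {k: False, x: False}
  {x: True, k: False}
  {k: True, x: False}


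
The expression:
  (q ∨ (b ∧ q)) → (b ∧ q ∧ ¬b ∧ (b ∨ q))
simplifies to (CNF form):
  ¬q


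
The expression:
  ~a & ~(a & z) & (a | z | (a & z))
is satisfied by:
  {z: True, a: False}


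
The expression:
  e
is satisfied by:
  {e: True}


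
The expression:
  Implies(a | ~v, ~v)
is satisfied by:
  {v: False, a: False}
  {a: True, v: False}
  {v: True, a: False}


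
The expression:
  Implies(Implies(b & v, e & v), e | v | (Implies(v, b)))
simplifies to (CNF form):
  True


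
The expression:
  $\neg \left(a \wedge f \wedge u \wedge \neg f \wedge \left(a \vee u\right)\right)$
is always true.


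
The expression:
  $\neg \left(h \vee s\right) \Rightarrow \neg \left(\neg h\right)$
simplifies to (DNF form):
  $h \vee s$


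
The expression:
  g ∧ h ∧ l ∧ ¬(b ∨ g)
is never true.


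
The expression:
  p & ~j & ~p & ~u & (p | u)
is never true.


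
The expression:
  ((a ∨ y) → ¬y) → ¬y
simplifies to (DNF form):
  True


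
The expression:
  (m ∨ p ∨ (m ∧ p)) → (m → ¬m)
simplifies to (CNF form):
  ¬m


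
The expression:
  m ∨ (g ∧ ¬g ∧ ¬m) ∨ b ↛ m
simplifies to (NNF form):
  b ∨ m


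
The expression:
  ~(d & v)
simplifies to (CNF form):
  ~d | ~v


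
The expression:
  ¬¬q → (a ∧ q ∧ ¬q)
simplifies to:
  ¬q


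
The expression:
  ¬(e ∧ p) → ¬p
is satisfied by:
  {e: True, p: False}
  {p: False, e: False}
  {p: True, e: True}


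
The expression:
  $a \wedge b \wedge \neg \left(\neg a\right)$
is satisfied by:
  {a: True, b: True}


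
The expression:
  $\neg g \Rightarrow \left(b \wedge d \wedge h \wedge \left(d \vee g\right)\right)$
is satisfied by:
  {b: True, g: True, d: True, h: True}
  {b: True, g: True, d: True, h: False}
  {b: True, g: True, h: True, d: False}
  {b: True, g: True, h: False, d: False}
  {g: True, d: True, h: True, b: False}
  {g: True, d: True, h: False, b: False}
  {g: True, d: False, h: True, b: False}
  {g: True, d: False, h: False, b: False}
  {b: True, d: True, h: True, g: False}


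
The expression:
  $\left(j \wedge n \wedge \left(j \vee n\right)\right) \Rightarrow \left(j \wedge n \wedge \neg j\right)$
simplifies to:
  $\neg j \vee \neg n$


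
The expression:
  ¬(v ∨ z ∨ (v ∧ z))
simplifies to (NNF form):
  ¬v ∧ ¬z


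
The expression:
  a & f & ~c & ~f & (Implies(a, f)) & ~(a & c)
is never true.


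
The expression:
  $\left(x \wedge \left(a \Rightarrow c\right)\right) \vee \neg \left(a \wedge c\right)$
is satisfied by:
  {x: True, c: False, a: False}
  {c: False, a: False, x: False}
  {x: True, a: True, c: False}
  {a: True, c: False, x: False}
  {x: True, c: True, a: False}
  {c: True, x: False, a: False}
  {x: True, a: True, c: True}


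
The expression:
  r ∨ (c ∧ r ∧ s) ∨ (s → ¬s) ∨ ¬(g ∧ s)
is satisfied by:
  {r: True, s: False, g: False}
  {s: False, g: False, r: False}
  {r: True, g: True, s: False}
  {g: True, s: False, r: False}
  {r: True, s: True, g: False}
  {s: True, r: False, g: False}
  {r: True, g: True, s: True}


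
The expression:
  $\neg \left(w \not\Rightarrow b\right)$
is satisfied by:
  {b: True, w: False}
  {w: False, b: False}
  {w: True, b: True}


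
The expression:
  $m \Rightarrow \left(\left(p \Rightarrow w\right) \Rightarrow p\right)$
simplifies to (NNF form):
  $p \vee \neg m$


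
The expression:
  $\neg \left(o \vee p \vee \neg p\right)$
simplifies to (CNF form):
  $\text{False}$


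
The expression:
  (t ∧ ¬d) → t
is always true.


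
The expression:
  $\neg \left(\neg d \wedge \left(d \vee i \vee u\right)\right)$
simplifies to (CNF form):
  $\left(d \vee \neg i\right) \wedge \left(d \vee \neg u\right)$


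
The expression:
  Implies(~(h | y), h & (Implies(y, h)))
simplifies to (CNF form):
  h | y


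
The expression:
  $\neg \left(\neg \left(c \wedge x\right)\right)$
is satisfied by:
  {c: True, x: True}


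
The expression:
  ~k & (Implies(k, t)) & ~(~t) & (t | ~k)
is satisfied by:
  {t: True, k: False}


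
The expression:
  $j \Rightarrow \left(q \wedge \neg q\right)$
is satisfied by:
  {j: False}


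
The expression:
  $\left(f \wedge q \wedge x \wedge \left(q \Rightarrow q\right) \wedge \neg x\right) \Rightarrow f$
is always true.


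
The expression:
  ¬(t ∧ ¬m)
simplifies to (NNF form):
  m ∨ ¬t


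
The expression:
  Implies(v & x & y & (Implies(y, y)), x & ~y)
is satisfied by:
  {v: False, y: False, x: False}
  {x: True, v: False, y: False}
  {y: True, v: False, x: False}
  {x: True, y: True, v: False}
  {v: True, x: False, y: False}
  {x: True, v: True, y: False}
  {y: True, v: True, x: False}


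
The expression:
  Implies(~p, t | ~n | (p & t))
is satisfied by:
  {t: True, p: True, n: False}
  {t: True, p: False, n: False}
  {p: True, t: False, n: False}
  {t: False, p: False, n: False}
  {n: True, t: True, p: True}
  {n: True, t: True, p: False}
  {n: True, p: True, t: False}


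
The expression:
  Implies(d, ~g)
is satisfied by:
  {g: False, d: False}
  {d: True, g: False}
  {g: True, d: False}


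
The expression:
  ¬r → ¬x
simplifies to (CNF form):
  r ∨ ¬x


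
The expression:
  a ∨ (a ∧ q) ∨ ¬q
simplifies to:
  a ∨ ¬q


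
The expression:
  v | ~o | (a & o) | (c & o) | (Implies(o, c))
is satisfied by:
  {a: True, v: True, c: True, o: False}
  {a: True, v: True, c: False, o: False}
  {a: True, c: True, v: False, o: False}
  {a: True, c: False, v: False, o: False}
  {v: True, c: True, a: False, o: False}
  {v: True, c: False, a: False, o: False}
  {c: True, a: False, v: False, o: False}
  {c: False, a: False, v: False, o: False}
  {o: True, a: True, v: True, c: True}
  {o: True, a: True, v: True, c: False}
  {o: True, a: True, c: True, v: False}
  {o: True, a: True, c: False, v: False}
  {o: True, v: True, c: True, a: False}
  {o: True, v: True, c: False, a: False}
  {o: True, c: True, v: False, a: False}


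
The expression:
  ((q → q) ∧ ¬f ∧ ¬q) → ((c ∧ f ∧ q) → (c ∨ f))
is always true.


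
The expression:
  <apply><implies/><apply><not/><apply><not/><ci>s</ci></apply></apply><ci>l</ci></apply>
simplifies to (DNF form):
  <apply><or/><ci>l</ci><apply><not/><ci>s</ci></apply></apply>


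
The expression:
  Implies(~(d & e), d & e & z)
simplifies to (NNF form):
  d & e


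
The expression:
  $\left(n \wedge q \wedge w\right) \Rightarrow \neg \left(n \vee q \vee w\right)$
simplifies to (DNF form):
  $\neg n \vee \neg q \vee \neg w$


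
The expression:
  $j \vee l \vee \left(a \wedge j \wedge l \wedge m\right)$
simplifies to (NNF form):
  $j \vee l$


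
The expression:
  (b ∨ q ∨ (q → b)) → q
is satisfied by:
  {q: True}


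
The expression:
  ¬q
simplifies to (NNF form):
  ¬q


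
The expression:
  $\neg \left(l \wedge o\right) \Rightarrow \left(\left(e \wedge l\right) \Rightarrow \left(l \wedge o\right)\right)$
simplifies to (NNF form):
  $o \vee \neg e \vee \neg l$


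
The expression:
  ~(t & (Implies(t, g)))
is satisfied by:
  {g: False, t: False}
  {t: True, g: False}
  {g: True, t: False}


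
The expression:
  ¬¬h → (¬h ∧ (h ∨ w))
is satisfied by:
  {h: False}


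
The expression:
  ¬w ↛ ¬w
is never true.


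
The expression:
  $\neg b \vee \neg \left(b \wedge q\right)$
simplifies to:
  $\neg b \vee \neg q$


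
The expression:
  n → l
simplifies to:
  l ∨ ¬n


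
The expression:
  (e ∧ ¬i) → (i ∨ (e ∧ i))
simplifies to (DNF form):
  i ∨ ¬e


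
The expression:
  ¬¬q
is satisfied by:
  {q: True}


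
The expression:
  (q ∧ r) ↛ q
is never true.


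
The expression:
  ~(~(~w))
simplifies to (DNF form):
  ~w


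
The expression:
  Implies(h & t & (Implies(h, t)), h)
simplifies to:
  True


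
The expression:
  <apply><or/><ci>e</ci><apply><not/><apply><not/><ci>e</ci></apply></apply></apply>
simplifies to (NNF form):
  <ci>e</ci>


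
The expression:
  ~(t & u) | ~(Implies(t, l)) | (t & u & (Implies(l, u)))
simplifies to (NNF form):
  True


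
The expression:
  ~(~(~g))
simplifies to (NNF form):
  ~g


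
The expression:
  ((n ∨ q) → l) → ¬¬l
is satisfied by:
  {n: True, q: True, l: True}
  {n: True, q: True, l: False}
  {n: True, l: True, q: False}
  {n: True, l: False, q: False}
  {q: True, l: True, n: False}
  {q: True, l: False, n: False}
  {l: True, q: False, n: False}


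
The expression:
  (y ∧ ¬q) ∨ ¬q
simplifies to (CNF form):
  ¬q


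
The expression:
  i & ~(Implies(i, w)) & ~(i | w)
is never true.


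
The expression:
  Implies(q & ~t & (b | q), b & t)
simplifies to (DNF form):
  t | ~q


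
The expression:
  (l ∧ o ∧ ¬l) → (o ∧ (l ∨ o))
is always true.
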